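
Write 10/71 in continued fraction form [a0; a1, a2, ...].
[0; 7, 10]

Euclidean algorithm steps:
10 = 0 × 71 + 10
71 = 7 × 10 + 1
10 = 10 × 1 + 0
Continued fraction: [0; 7, 10]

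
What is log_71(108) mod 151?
49

Baby-step giant-step with step n = ⌈√151⌉ = 13.
Baby steps 71^j mod 151 (j:value) for j=0..12: 0:1, 1:71, 2:58, 3:41, 4:42, 5:113, 6:20, 7:61, 8:103, 9:65, 10:85, 11:146, 12:98.
Giant-step multiplier: 71^(-13) ≡ 71^(150-13) = 71^137 ≡ 63 (mod 151).
Giant steps γ_i = 108·63^i mod 151: γ_0=108, γ_1=9, γ_2=114, γ_3=85 (in table at j=10).
x = i·n + j = 3·13 + 10 = 49.
Check: 71^49 ≡ 108 (mod 151).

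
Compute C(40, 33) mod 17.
0

Using Lucas' theorem:
Write n=40 and k=33 in base 17:
n in base 17: [2, 6]
k in base 17: [1, 16]
C(40,33) mod 17 = ∏ C(n_i, k_i) mod 17
Digit binomials (mod 17): C(2,1) = 2; C(6,16) = 0 (k_i > n_i)
Product: 2 × 0 = 0 ≡ 0 (mod 17)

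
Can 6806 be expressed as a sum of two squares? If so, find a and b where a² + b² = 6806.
Not possible

Factorization: 6806 = 2 × 41 × 83
By Fermat: n is sum of two squares iff every prime p ≡ 3 (mod 4) appears to even power.
Prime(s) ≡ 3 (mod 4) with odd exponent: [(83, 1)]
Therefore 6806 cannot be expressed as a² + b².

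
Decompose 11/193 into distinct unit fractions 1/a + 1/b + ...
1/18 + 1/695 + 1/2414430

Greedy algorithm:
11/193: ceiling(193/11) = 18, use 1/18
5/3474: ceiling(3474/5) = 695, use 1/695
1/2414430: ceiling(2414430/1) = 2414430, use 1/2414430
Result: 11/193 = 1/18 + 1/695 + 1/2414430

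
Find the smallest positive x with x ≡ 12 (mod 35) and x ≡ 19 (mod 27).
397

Using Chinese Remainder Theorem:
M = 35 × 27 = 945
M1 = 27, M2 = 35
y1 = 27^(-1) mod 35 = 13
y2 = 35^(-1) mod 27 = 17
x = (12×27×13 + 19×35×17) mod 945 = 397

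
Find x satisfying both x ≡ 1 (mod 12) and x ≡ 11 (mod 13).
37

Using Chinese Remainder Theorem:
M = 12 × 13 = 156
M1 = 13, M2 = 12
y1 = 13^(-1) mod 12 = 1
y2 = 12^(-1) mod 13 = 12
x = (1×13×1 + 11×12×12) mod 156 = 37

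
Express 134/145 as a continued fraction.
[0; 1, 12, 5, 2]

Euclidean algorithm steps:
134 = 0 × 145 + 134
145 = 1 × 134 + 11
134 = 12 × 11 + 2
11 = 5 × 2 + 1
2 = 2 × 1 + 0
Continued fraction: [0; 1, 12, 5, 2]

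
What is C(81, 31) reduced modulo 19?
0

Using Lucas' theorem:
Write n=81 and k=31 in base 19:
n in base 19: [4, 5]
k in base 19: [1, 12]
C(81,31) mod 19 = ∏ C(n_i, k_i) mod 19
Digit binomials (mod 19): C(4,1) = 4; C(5,12) = 0 (k_i > n_i)
Product: 4 × 0 = 0 ≡ 0 (mod 19)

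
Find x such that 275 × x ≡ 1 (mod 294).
263

gcd(275, 294) = 1, so the inverse exists.
Extended Euclidean algorithm on (294, 275):
294 = 1 × 275 + 19  ⟹  19 = (1)·294 + (-1)·275
275 = 14 × 19 + 9  ⟹  9 = (-14)·294 + (15)·275
19 = 2 × 9 + 1  ⟹  1 = (29)·294 + (-31)·275
So (-31)·275 ≡ 1 (mod 294), i.e. 275^(-1) ≡ -31 ≡ 263 (mod 294).
Check: 275 × 263 = 72325 ≡ 1 (mod 294)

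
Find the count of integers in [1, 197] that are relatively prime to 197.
196

197 = 197
φ(n) = n × ∏(1 - 1/p) for each prime p dividing n
φ(197) = 197 × (1 - 1/197) = 196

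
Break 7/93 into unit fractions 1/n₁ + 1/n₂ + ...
1/14 + 1/261 + 1/113274

Greedy algorithm:
7/93: ceiling(93/7) = 14, use 1/14
5/1302: ceiling(1302/5) = 261, use 1/261
1/113274: ceiling(113274/1) = 113274, use 1/113274
Result: 7/93 = 1/14 + 1/261 + 1/113274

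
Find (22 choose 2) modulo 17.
10

Using Lucas' theorem:
Write n=22 and k=2 in base 17:
n in base 17: [1, 5]
k in base 17: [0, 2]
C(22,2) mod 17 = ∏ C(n_i, k_i) mod 17
Digit binomials (mod 17): C(1,0) = 1; C(5,2) = 10
Product: 1 × 10 = 10 ≡ 10 (mod 17)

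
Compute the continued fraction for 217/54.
[4; 54]

Euclidean algorithm steps:
217 = 4 × 54 + 1
54 = 54 × 1 + 0
Continued fraction: [4; 54]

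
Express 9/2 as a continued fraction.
[4; 2]

Euclidean algorithm steps:
9 = 4 × 2 + 1
2 = 2 × 1 + 0
Continued fraction: [4; 2]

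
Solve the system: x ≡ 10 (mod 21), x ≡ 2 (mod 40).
682

Using Chinese Remainder Theorem:
M = 21 × 40 = 840
M1 = 40, M2 = 21
y1 = 40^(-1) mod 21 = 10
y2 = 21^(-1) mod 40 = 21
x = (10×40×10 + 2×21×21) mod 840 = 682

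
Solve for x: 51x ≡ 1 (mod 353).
90

gcd(51, 353) = 1, so the inverse exists.
Extended Euclidean algorithm on (353, 51):
353 = 6 × 51 + 47  ⟹  47 = (1)·353 + (-6)·51
51 = 1 × 47 + 4  ⟹  4 = (-1)·353 + (7)·51
47 = 11 × 4 + 3  ⟹  3 = (12)·353 + (-83)·51
4 = 1 × 3 + 1  ⟹  1 = (-13)·353 + (90)·51
So (90)·51 ≡ 1 (mod 353), i.e. 51^(-1) ≡ 90 (mod 353).
Check: 51 × 90 = 4590 ≡ 1 (mod 353)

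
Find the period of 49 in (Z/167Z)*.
83

167 is prime, so ord(49) divides φ(167) = 166.
Divisors of 166: 1, 2, 83, 166.
Repeated squaring: 49^1 ≡ 49, 49^2 ≡ 63, 49^4 ≡ 128, 49^8 ≡ 18, 49^16 ≡ 157, 49^32 ≡ 100, 49^64 ≡ 147, 49^128 ≡ 66 (mod 167).
Test 49^d mod 167 for each divisor d in increasing order:
49^1 ≡ 49
49^2 ≡ 63
49^83 = 49^64·49^16·49^2·49^1 ≡ 1  ← first divisor giving 1
The order is 83.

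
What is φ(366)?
120

366 = 2 × 3 × 61
φ(n) = n × ∏(1 - 1/p) for each prime p dividing n
φ(366) = 366 × (1 - 1/2) × (1 - 1/3) × (1 - 1/61) = 120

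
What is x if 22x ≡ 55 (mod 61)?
x ≡ 33 (mod 61)

gcd(22, 61) = 1, which divides 55, so solutions exist.
Find 22^(-1) mod 61 by the extended Euclidean algorithm:
61 = 2 × 22 + 17  ⟹  17 = (1)·61 + (-2)·22
22 = 1 × 17 + 5  ⟹  5 = (-1)·61 + (3)·22
17 = 3 × 5 + 2  ⟹  2 = (4)·61 + (-11)·22
5 = 2 × 2 + 1  ⟹  1 = (-9)·61 + (25)·22
So (25)·22 ≡ 1 (mod 61), i.e. 22^(-1) ≡ 25 (mod 61).
x ≡ 25 × 55 = 1375 ≡ 33 (mod 61).
Check: 22 × 33 = 726 ≡ 55 (mod 61).
Unique solution: x ≡ 33 (mod 61)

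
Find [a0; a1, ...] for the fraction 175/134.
[1; 3, 3, 1, 2, 1, 2]

Euclidean algorithm steps:
175 = 1 × 134 + 41
134 = 3 × 41 + 11
41 = 3 × 11 + 8
11 = 1 × 8 + 3
8 = 2 × 3 + 2
3 = 1 × 2 + 1
2 = 2 × 1 + 0
Continued fraction: [1; 3, 3, 1, 2, 1, 2]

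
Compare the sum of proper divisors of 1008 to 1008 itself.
abundant

Proper divisors of 1008: sum = 1 + 2 + 3 + 4 + 6 + 7 + 8 + 9 + ... + 168 + 252 + 336 + 504 (29 divisors) = 2216
Since 2216 > 1008, 1008 is abundant.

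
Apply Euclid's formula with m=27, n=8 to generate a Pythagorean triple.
(665, 432, 793)

Euclid's formula: a = m² - n², b = 2mn, c = m² + n²
m = 27, n = 8
a = 27² - 8² = 729 - 64 = 665
b = 2 × 27 × 8 = 432
c = 27² + 8² = 729 + 64 = 793
Verification: 665² + 432² = 442225 + 186624 = 628849 = 793² ✓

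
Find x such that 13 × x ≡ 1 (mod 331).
51

gcd(13, 331) = 1, so the inverse exists.
Extended Euclidean algorithm on (331, 13):
331 = 25 × 13 + 6  ⟹  6 = (1)·331 + (-25)·13
13 = 2 × 6 + 1  ⟹  1 = (-2)·331 + (51)·13
So (51)·13 ≡ 1 (mod 331), i.e. 13^(-1) ≡ 51 (mod 331).
Check: 13 × 51 = 663 ≡ 1 (mod 331)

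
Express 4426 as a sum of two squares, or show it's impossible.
45² + 49² (a=45, b=49)

Factorization: 4426 = 2 × 2213
By Fermat: n is sum of two squares iff every prime p ≡ 3 (mod 4) appears to even power.
All primes ≡ 3 (mod 4) appear to even power.
Search a = 0, 1, 2, … for 4426 - a² a perfect square: first hit at a = 45: 4426 - 2025 = 2401 = 49².
4426 = 45² + 49² = 2025 + 2401 ✓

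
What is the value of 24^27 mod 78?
18

Repeated squaring. Binary of 27 = 11011.
24^1 ≡ 24 (mod 78); 24^2 ≡ 30 (mod 78); 24^4 ≡ 42 (mod 78); 24^8 ≡ 48 (mod 78); 24^16 ≡ 42 (mod 78)
24^27 = 24^1 × 24^2 × 24^8 × 24^16 ≡ 18 (mod 78)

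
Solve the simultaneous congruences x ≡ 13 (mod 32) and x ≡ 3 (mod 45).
813

Using Chinese Remainder Theorem:
M = 32 × 45 = 1440
M1 = 45, M2 = 32
y1 = 45^(-1) mod 32 = 5
y2 = 32^(-1) mod 45 = 38
x = (13×45×5 + 3×32×38) mod 1440 = 813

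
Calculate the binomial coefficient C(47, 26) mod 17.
2

Using Lucas' theorem:
Write n=47 and k=26 in base 17:
n in base 17: [2, 13]
k in base 17: [1, 9]
C(47,26) mod 17 = ∏ C(n_i, k_i) mod 17
Digit binomials (mod 17): C(2,1) = 2; C(13,9) = 715 ≡ 1
Product: 2 × 1 = 2 ≡ 2 (mod 17)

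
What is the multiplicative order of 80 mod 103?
34

103 is prime, so ord(80) divides φ(103) = 102.
Divisors of 102: 1, 2, 3, 6, 17, 34, 51, 102.
Repeated squaring: 80^1 ≡ 80, 80^2 ≡ 14, 80^4 ≡ 93, 80^8 ≡ 100, 80^16 ≡ 9, 80^32 ≡ 81, 80^64 ≡ 72 (mod 103).
Test 80^d mod 103 for each divisor d in increasing order:
80^1 ≡ 80
80^2 ≡ 14
80^3 = 80^2·80^1 ≡ 90
80^6 = 80^4·80^2 ≡ 66
80^17 = 80^16·80^1 ≡ 102
80^34 = 80^32·80^2 ≡ 1  ← first divisor giving 1
The order is 34.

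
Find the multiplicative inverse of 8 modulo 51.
32

gcd(8, 51) = 1, so the inverse exists.
Extended Euclidean algorithm on (51, 8):
51 = 6 × 8 + 3  ⟹  3 = (1)·51 + (-6)·8
8 = 2 × 3 + 2  ⟹  2 = (-2)·51 + (13)·8
3 = 1 × 2 + 1  ⟹  1 = (3)·51 + (-19)·8
So (-19)·8 ≡ 1 (mod 51), i.e. 8^(-1) ≡ -19 ≡ 32 (mod 51).
Check: 8 × 32 = 256 ≡ 1 (mod 51)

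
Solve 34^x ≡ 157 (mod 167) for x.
112

Baby-step giant-step with step n = ⌈√167⌉ = 13.
Baby steps 34^j mod 167 (j:value) for j=0..12: 0:1, 1:34, 2:154, 3:59, 4:2, 5:68, 6:141, 7:118, 8:4, 9:136, 10:115, 11:69, 12:8.
Giant-step multiplier: 34^(-13) ≡ 34^(166-13) = 34^153 ≡ 35 (mod 167).
Giant steps γ_i = 157·35^i mod 167: γ_0=157, γ_1=151, γ_2=108, γ_3=106, γ_4=36, γ_5=91, γ_6=12, γ_7=86, γ_8=4 (in table at j=8).
x = i·n + j = 8·13 + 8 = 112.
Check: 34^112 ≡ 157 (mod 167).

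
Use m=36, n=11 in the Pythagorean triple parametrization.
(1175, 792, 1417)

Euclid's formula: a = m² - n², b = 2mn, c = m² + n²
m = 36, n = 11
a = 36² - 11² = 1296 - 121 = 1175
b = 2 × 36 × 11 = 792
c = 36² + 11² = 1296 + 121 = 1417
Verification: 1175² + 792² = 1380625 + 627264 = 2007889 = 1417² ✓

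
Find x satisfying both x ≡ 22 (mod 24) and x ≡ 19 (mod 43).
406

Using Chinese Remainder Theorem:
M = 24 × 43 = 1032
M1 = 43, M2 = 24
y1 = 43^(-1) mod 24 = 19
y2 = 24^(-1) mod 43 = 9
x = (22×43×19 + 19×24×9) mod 1032 = 406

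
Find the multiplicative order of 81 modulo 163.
81

163 is prime, so ord(81) divides φ(163) = 162.
Divisors of 162: 1, 2, 3, 6, 9, 18, 27, 54, 81, 162.
Repeated squaring: 81^1 ≡ 81, 81^2 ≡ 41, 81^4 ≡ 51, 81^8 ≡ 156, 81^16 ≡ 49, 81^32 ≡ 119, 81^64 ≡ 143, 81^128 ≡ 74 (mod 163).
Test 81^d mod 163 for each divisor d in increasing order:
81^1 ≡ 81
81^2 ≡ 41
81^3 = 81^2·81^1 ≡ 61
81^6 = 81^4·81^2 ≡ 135
81^9 = 81^8·81^1 ≡ 85
81^18 = 81^16·81^2 ≡ 53
81^27 = 81^16·81^8·81^2·81^1 ≡ 104
81^54 = 81^32·81^16·81^4·81^2 ≡ 58
81^81 = 81^64·81^16·81^1 ≡ 1  ← first divisor giving 1
The order is 81.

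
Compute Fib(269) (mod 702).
401

Matrix identity: Q^n = [[F_(n+1), F_n], [F_n, F_(n-1)]] with Q = [[1,1],[1,0]].
n = 269 = 100001101₂. Square-and-multiply, entries mod 702:
Q^1 = [[1,1],[1,0]]
Q^2 = (Q^1)² = [[2,1],[1,1]]
Q^4 = (Q^2)² = [[5,3],[3,2]]
Q^8 = (Q^4)² = [[34,21],[21,13]]
Q^16 = (Q^8)² = [[193,285],[285,610]]
Q^33 = (Q^16)²·Q = [[541,538],[538,3]]
Q^67 = (Q^33)²·Q = [[105,167],[167,640]]
Q^134 = (Q^67)² = [[304,161],[161,143]]
Q^269 = (Q^134)²·Q = [[62,401],[401,363]]
F_269 mod 702 = Q^269[0][1] = 401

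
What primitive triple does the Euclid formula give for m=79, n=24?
(5665, 3792, 6817)

Euclid's formula: a = m² - n², b = 2mn, c = m² + n²
m = 79, n = 24
a = 79² - 24² = 6241 - 576 = 5665
b = 2 × 79 × 24 = 3792
c = 79² + 24² = 6241 + 576 = 6817
Verification: 5665² + 3792² = 32092225 + 14379264 = 46471489 = 6817² ✓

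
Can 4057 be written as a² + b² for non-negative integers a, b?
24² + 59² (a=24, b=59)

Factorization: 4057 = 4057
By Fermat: n is sum of two squares iff every prime p ≡ 3 (mod 4) appears to even power.
All primes ≡ 3 (mod 4) appear to even power.
Search a = 0, 1, 2, … for 4057 - a² a perfect square: first hit at a = 24: 4057 - 576 = 3481 = 59².
4057 = 24² + 59² = 576 + 3481 ✓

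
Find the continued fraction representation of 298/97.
[3; 13, 1, 6]

Euclidean algorithm steps:
298 = 3 × 97 + 7
97 = 13 × 7 + 6
7 = 1 × 6 + 1
6 = 6 × 1 + 0
Continued fraction: [3; 13, 1, 6]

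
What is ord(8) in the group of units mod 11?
10

11 is prime, so ord(8) divides φ(11) = 10.
Divisors of 10: 1, 2, 5, 10.
Repeated squaring: 8^1 ≡ 8, 8^2 ≡ 9, 8^4 ≡ 4, 8^8 ≡ 5 (mod 11).
Test 8^d mod 11 for each divisor d in increasing order:
8^1 ≡ 8
8^2 ≡ 9
8^5 = 8^4·8^1 ≡ 10
8^10 = 8^8·8^2 ≡ 1  ← first divisor giving 1
The order is 10.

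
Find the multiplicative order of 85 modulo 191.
95

191 is prime, so ord(85) divides φ(191) = 190.
Divisors of 190: 1, 2, 5, 10, 19, 38, 95, 190.
Repeated squaring: 85^1 ≡ 85, 85^2 ≡ 158, 85^4 ≡ 134, 85^8 ≡ 2, 85^16 ≡ 4, 85^32 ≡ 16, 85^64 ≡ 65, 85^128 ≡ 23 (mod 191).
Test 85^d mod 191 for each divisor d in increasing order:
85^1 ≡ 85
85^2 ≡ 158
85^5 = 85^4·85^1 ≡ 121
85^10 = 85^8·85^2 ≡ 125
85^19 = 85^16·85^2·85^1 ≡ 49
85^38 = 85^32·85^4·85^2 ≡ 109
85^95 = 85^64·85^16·85^8·85^4·85^2·85^1 ≡ 1  ← first divisor giving 1
The order is 95.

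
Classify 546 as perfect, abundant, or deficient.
abundant

Proper divisors of 546: sum = 1 + 2 + 3 + 6 + 7 + 13 + 14 + 21 + 26 + 39 + 42 + 78 + 91 + 182 + 273 = 798
Since 798 > 546, 546 is abundant.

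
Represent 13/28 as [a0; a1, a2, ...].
[0; 2, 6, 2]

Euclidean algorithm steps:
13 = 0 × 28 + 13
28 = 2 × 13 + 2
13 = 6 × 2 + 1
2 = 2 × 1 + 0
Continued fraction: [0; 2, 6, 2]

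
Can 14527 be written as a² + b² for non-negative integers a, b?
Not possible

Factorization: 14527 = 73 × 199
By Fermat: n is sum of two squares iff every prime p ≡ 3 (mod 4) appears to even power.
Prime(s) ≡ 3 (mod 4) with odd exponent: [(199, 1)]
Therefore 14527 cannot be expressed as a² + b².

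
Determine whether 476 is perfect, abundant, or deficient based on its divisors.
abundant

Proper divisors of 476: sum = 1 + 2 + 4 + 7 + 14 + 17 + 28 + 34 + 68 + 119 + 238 = 532
Since 532 > 476, 476 is abundant.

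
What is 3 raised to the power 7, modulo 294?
129

Repeated squaring. Binary of 7 = 111.
3^1 ≡ 3 (mod 294); 3^2 ≡ 9 (mod 294); 3^4 ≡ 81 (mod 294)
3^7 = 3^1 × 3^2 × 3^4 ≡ 129 (mod 294)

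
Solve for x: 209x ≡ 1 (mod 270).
239

gcd(209, 270) = 1, so the inverse exists.
Extended Euclidean algorithm on (270, 209):
270 = 1 × 209 + 61  ⟹  61 = (1)·270 + (-1)·209
209 = 3 × 61 + 26  ⟹  26 = (-3)·270 + (4)·209
61 = 2 × 26 + 9  ⟹  9 = (7)·270 + (-9)·209
26 = 2 × 9 + 8  ⟹  8 = (-17)·270 + (22)·209
9 = 1 × 8 + 1  ⟹  1 = (24)·270 + (-31)·209
So (-31)·209 ≡ 1 (mod 270), i.e. 209^(-1) ≡ -31 ≡ 239 (mod 270).
Check: 209 × 239 = 49951 ≡ 1 (mod 270)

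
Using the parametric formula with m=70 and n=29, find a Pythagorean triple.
(4059, 4060, 5741)

Euclid's formula: a = m² - n², b = 2mn, c = m² + n²
m = 70, n = 29
a = 70² - 29² = 4900 - 841 = 4059
b = 2 × 70 × 29 = 4060
c = 70² + 29² = 4900 + 841 = 5741
Verification: 4059² + 4060² = 16475481 + 16483600 = 32959081 = 5741² ✓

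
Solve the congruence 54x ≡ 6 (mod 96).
x ≡ 9 (mod 16)

gcd(54, 96) = 6, which divides 6, so solutions exist.
Divide through by 6: 9x ≡ 1 (mod 16).
Find 9^(-1) mod 16 by the extended Euclidean algorithm:
16 = 1 × 9 + 7  ⟹  7 = (1)·16 + (-1)·9
9 = 1 × 7 + 2  ⟹  2 = (-1)·16 + (2)·9
7 = 3 × 2 + 1  ⟹  1 = (4)·16 + (-7)·9
So (-7)·9 ≡ 1 (mod 16), i.e. 9^(-1) ≡ -7 ≡ 9 (mod 16).
x ≡ 9 × 1 = 9 ≡ 9 (mod 16).
Check: 54 × 9 = 486 ≡ 6 (mod 96).
x ≡ 9 (mod 16), giving 6 solutions mod 96.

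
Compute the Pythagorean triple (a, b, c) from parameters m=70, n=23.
(4371, 3220, 5429)

Euclid's formula: a = m² - n², b = 2mn, c = m² + n²
m = 70, n = 23
a = 70² - 23² = 4900 - 529 = 4371
b = 2 × 70 × 23 = 3220
c = 70² + 23² = 4900 + 529 = 5429
Verification: 4371² + 3220² = 19105641 + 10368400 = 29474041 = 5429² ✓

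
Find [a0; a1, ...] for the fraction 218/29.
[7; 1, 1, 14]

Euclidean algorithm steps:
218 = 7 × 29 + 15
29 = 1 × 15 + 14
15 = 1 × 14 + 1
14 = 14 × 1 + 0
Continued fraction: [7; 1, 1, 14]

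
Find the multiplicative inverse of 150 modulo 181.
35

gcd(150, 181) = 1, so the inverse exists.
Extended Euclidean algorithm on (181, 150):
181 = 1 × 150 + 31  ⟹  31 = (1)·181 + (-1)·150
150 = 4 × 31 + 26  ⟹  26 = (-4)·181 + (5)·150
31 = 1 × 26 + 5  ⟹  5 = (5)·181 + (-6)·150
26 = 5 × 5 + 1  ⟹  1 = (-29)·181 + (35)·150
So (35)·150 ≡ 1 (mod 181), i.e. 150^(-1) ≡ 35 (mod 181).
Check: 150 × 35 = 5250 ≡ 1 (mod 181)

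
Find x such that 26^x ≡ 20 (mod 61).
24

Baby-step giant-step with step n = ⌈√61⌉ = 8.
Baby steps 26^j mod 61 (j:value) for j=0..7: 0:1, 1:26, 2:5, 3:8, 4:25, 5:40, 6:3, 7:17.
Giant-step multiplier: 26^(-8) ≡ 26^(60-8) = 26^52 ≡ 57 (mod 61).
Giant steps γ_i = 20·57^i mod 61: γ_0=20, γ_1=42, γ_2=15, γ_3=1 (in table at j=0).
x = i·n + j = 3·8 + 0 = 24.
Check: 26^24 ≡ 20 (mod 61).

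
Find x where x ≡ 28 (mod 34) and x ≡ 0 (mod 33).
198

Using Chinese Remainder Theorem:
M = 34 × 33 = 1122
M1 = 33, M2 = 34
y1 = 33^(-1) mod 34 = 33
y2 = 34^(-1) mod 33 = 1
x = (28×33×33 + 0×34×1) mod 1122 = 198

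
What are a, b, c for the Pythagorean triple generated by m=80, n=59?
(2919, 9440, 9881)

Euclid's formula: a = m² - n², b = 2mn, c = m² + n²
m = 80, n = 59
a = 80² - 59² = 6400 - 3481 = 2919
b = 2 × 80 × 59 = 9440
c = 80² + 59² = 6400 + 3481 = 9881
Verification: 2919² + 9440² = 8520561 + 89113600 = 97634161 = 9881² ✓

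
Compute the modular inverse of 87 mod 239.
11

gcd(87, 239) = 1, so the inverse exists.
Extended Euclidean algorithm on (239, 87):
239 = 2 × 87 + 65  ⟹  65 = (1)·239 + (-2)·87
87 = 1 × 65 + 22  ⟹  22 = (-1)·239 + (3)·87
65 = 2 × 22 + 21  ⟹  21 = (3)·239 + (-8)·87
22 = 1 × 21 + 1  ⟹  1 = (-4)·239 + (11)·87
So (11)·87 ≡ 1 (mod 239), i.e. 87^(-1) ≡ 11 (mod 239).
Check: 87 × 11 = 957 ≡ 1 (mod 239)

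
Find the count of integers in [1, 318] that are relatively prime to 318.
104

318 = 2 × 3 × 53
φ(n) = n × ∏(1 - 1/p) for each prime p dividing n
φ(318) = 318 × (1 - 1/2) × (1 - 1/3) × (1 - 1/53) = 104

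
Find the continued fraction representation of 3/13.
[0; 4, 3]

Euclidean algorithm steps:
3 = 0 × 13 + 3
13 = 4 × 3 + 1
3 = 3 × 1 + 0
Continued fraction: [0; 4, 3]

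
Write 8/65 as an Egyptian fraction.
1/9 + 1/84 + 1/16380

Greedy algorithm:
8/65: ceiling(65/8) = 9, use 1/9
7/585: ceiling(585/7) = 84, use 1/84
1/16380: ceiling(16380/1) = 16380, use 1/16380
Result: 8/65 = 1/9 + 1/84 + 1/16380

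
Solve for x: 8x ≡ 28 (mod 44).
x ≡ 9 (mod 11)

gcd(8, 44) = 4, which divides 28, so solutions exist.
Divide through by 4: 2x ≡ 7 (mod 11).
Find 2^(-1) mod 11 by the extended Euclidean algorithm:
11 = 5 × 2 + 1  ⟹  1 = (1)·11 + (-5)·2
So (-5)·2 ≡ 1 (mod 11), i.e. 2^(-1) ≡ -5 ≡ 6 (mod 11).
x ≡ 6 × 7 = 42 ≡ 9 (mod 11).
Check: 8 × 9 = 72 ≡ 28 (mod 44).
x ≡ 9 (mod 11), giving 4 solutions mod 44.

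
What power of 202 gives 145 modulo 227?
119

Baby-step giant-step with step n = ⌈√227⌉ = 16.
Baby steps 202^j mod 227 (j:value) for j=0..15: 0:1, 1:202, 2:171, 3:38, 4:185, 5:142, 6:82, 7:220, 8:175, 9:165, 10:188, 11:67, 12:141, 13:107, 14:49, 15:137.
Giant-step multiplier: 202^(-16) ≡ 202^(226-16) = 202^210 ≡ 34 (mod 227).
Giant steps γ_i = 145·34^i mod 227: γ_0=145, γ_1=163, γ_2=94, γ_3=18, γ_4=158, γ_5=151, γ_6=140, γ_7=220 (in table at j=7).
x = i·n + j = 7·16 + 7 = 119.
Check: 202^119 ≡ 145 (mod 227).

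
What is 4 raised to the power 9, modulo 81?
28

Repeated squaring. Binary of 9 = 1001.
4^1 ≡ 4 (mod 81); 4^2 ≡ 16 (mod 81); 4^4 ≡ 13 (mod 81); 4^8 ≡ 7 (mod 81)
4^9 = 4^1 × 4^8 ≡ 28 (mod 81)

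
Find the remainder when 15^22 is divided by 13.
10

Repeated squaring. Binary of 22 = 10110.
15^1 ≡ 2 (mod 13); 15^2 ≡ 4 (mod 13); 15^4 ≡ 3 (mod 13); 15^8 ≡ 9 (mod 13); 15^16 ≡ 3 (mod 13)
15^22 = 15^2 × 15^4 × 15^16 ≡ 10 (mod 13)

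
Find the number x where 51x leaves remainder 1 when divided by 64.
59

gcd(51, 64) = 1, so the inverse exists.
Extended Euclidean algorithm on (64, 51):
64 = 1 × 51 + 13  ⟹  13 = (1)·64 + (-1)·51
51 = 3 × 13 + 12  ⟹  12 = (-3)·64 + (4)·51
13 = 1 × 12 + 1  ⟹  1 = (4)·64 + (-5)·51
So (-5)·51 ≡ 1 (mod 64), i.e. 51^(-1) ≡ -5 ≡ 59 (mod 64).
Check: 51 × 59 = 3009 ≡ 1 (mod 64)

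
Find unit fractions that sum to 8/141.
1/18 + 1/846

Greedy algorithm:
8/141: ceiling(141/8) = 18, use 1/18
1/846: ceiling(846/1) = 846, use 1/846
Result: 8/141 = 1/18 + 1/846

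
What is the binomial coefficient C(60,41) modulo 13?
8

Using Lucas' theorem:
Write n=60 and k=41 in base 13:
n in base 13: [4, 8]
k in base 13: [3, 2]
C(60,41) mod 13 = ∏ C(n_i, k_i) mod 13
Digit binomials (mod 13): C(4,3) = 4; C(8,2) = 28 ≡ 2
Product: 4 × 2 = 8 ≡ 8 (mod 13)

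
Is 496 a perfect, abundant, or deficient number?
perfect

Proper divisors of 496: sum = 1 + 2 + 4 + 8 + 16 + 31 + 62 + 124 + 248 = 496
Since 496 = 496, 496 is perfect.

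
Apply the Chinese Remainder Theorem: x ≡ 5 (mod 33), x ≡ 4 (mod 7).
137

Using Chinese Remainder Theorem:
M = 33 × 7 = 231
M1 = 7, M2 = 33
y1 = 7^(-1) mod 33 = 19
y2 = 33^(-1) mod 7 = 3
x = (5×7×19 + 4×33×3) mod 231 = 137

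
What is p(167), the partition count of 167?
207890420102

p(n) counts ways to write n as a sum of positive integers (order ignored).
Euler's pentagonal recurrence: p(k) = p(k-1) + p(k-2) - p(k-5) - p(k-7) + p(k-12) + p(k-15) - ... (offsets j(3j∓1)/2, signs ++--, p(0)=1, p(<0)=0).
DP table for k = 0..166: p(0)=1, p(1)=1, p(2)=2, p(3)=3, p(4)=5, p(5)=7, p(6)=11, p(7)=15, p(8)=22, p(9)=30, p(10)=42, p(11)=56, p(12)=77, p(13)=101, p(14)=135, p(15)=176, p(16)=231, p(17)=297, p(18)=385, p(19)=490, p(20)=627, p(21)=792, p(22)=1002, p(23)=1255, p(24)=1575, p(25)=1958, p(26)=2436, p(27)=3010, p(28)=3718, p(29)=4565, p(30)=5604, p(31)=6842, p(32)=8349, p(33)=10143, p(34)=12310, p(35)=14883, p(36)=17977, p(37)=21637, p(38)=26015, p(39)=31185, p(40)=37338, p(41)=44583, p(42)=53174, p(43)=63261, p(44)=75175, p(45)=89134, p(46)=105558, p(47)=124754, p(48)=147273, p(49)=173525, p(50)=204226, p(51)=239943, p(52)=281589, p(53)=329931, p(54)=386155, p(55)=451276, p(56)=526823, p(57)=614154, p(58)=715220, p(59)=831820, p(60)=966467, p(61)=1121505, p(62)=1300156, p(63)=1505499, p(64)=1741630, p(65)=2012558, p(66)=2323520, p(67)=2679689, p(68)=3087735, p(69)=3554345, p(70)=4087968, p(71)=4697205, p(72)=5392783, p(73)=6185689, p(74)=7089500, p(75)=8118264, p(76)=9289091, p(77)=10619863, p(78)=12132164, p(79)=13848650, p(80)=15796476, p(81)=18004327, p(82)=20506255, p(83)=23338469, p(84)=26543660, p(85)=30167357, p(86)=34262962, p(87)=38887673, p(88)=44108109, p(89)=49995925, p(90)=56634173, p(91)=64112359, p(92)=72533807, p(93)=82010177, p(94)=92669720, p(95)=104651419, p(96)=118114304, p(97)=133230930, p(98)=150198136, p(99)=169229875, p(100)=190569292, p(101)=214481126, p(102)=241265379, p(103)=271248950, p(104)=304801365, p(105)=342325709, p(106)=384276336, p(107)=431149389, p(108)=483502844, p(109)=541946240, p(110)=607163746, p(111)=679903203, p(112)=761002156, p(113)=851376628, p(114)=952050665, p(115)=1064144451, p(116)=1188908248, p(117)=1327710076, p(118)=1482074143, p(119)=1653668665, p(120)=1844349560, p(121)=2056148051, p(122)=2291320912, p(123)=2552338241, p(124)=2841940500, p(125)=3163127352, p(126)=3519222692, p(127)=3913864295, p(128)=4351078600, p(129)=4835271870, p(130)=5371315400, p(131)=5964539504, p(132)=6620830889, p(133)=7346629512, p(134)=8149040695, p(135)=9035836076, p(136)=10015581680, p(137)=11097645016, p(138)=12292341831, p(139)=13610949895, p(140)=15065878135, p(141)=16670689208, p(142)=18440293320, p(143)=20390982757, p(144)=22540654445, p(145)=24908858009, p(146)=27517052599, p(147)=30388671978, p(148)=33549419497, p(149)=37027355200, p(150)=40853235313, p(151)=45060624582, p(152)=49686288421, p(153)=54770336324, p(154)=60356673280, p(155)=66493182097, p(156)=73232243759, p(157)=80630964769, p(158)=88751778802, p(159)=97662728555, p(160)=107438159466, p(161)=118159068427, p(162)=129913904637, p(163)=142798995930, p(164)=156919475295, p(165)=172389800255, p(166)=189334822579.
Final step: p(167) = p(166) + p(165) - p(162) - p(160) + p(155) + p(152) - p(145) - p(141) + p(132) + p(127) - p(116) - p(110) + p(97) + p(90) - p(75) - p(67) + p(50) + p(41) - p(22) - p(12)
= 189334822579 + 172389800255 - 129913904637 - 107438159466 + 66493182097 + 49686288421 - 24908858009 - 16670689208 + 6620830889 + 3913864295 - 1188908248 - 607163746 + 133230930 + 56634173 - 8118264 - 2679689 + 204226 + 44583 - 1002 - 77
= 207890420102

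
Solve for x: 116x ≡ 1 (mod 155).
151

gcd(116, 155) = 1, so the inverse exists.
Extended Euclidean algorithm on (155, 116):
155 = 1 × 116 + 39  ⟹  39 = (1)·155 + (-1)·116
116 = 2 × 39 + 38  ⟹  38 = (-2)·155 + (3)·116
39 = 1 × 38 + 1  ⟹  1 = (3)·155 + (-4)·116
So (-4)·116 ≡ 1 (mod 155), i.e. 116^(-1) ≡ -4 ≡ 151 (mod 155).
Check: 116 × 151 = 17516 ≡ 1 (mod 155)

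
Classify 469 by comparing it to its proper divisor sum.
deficient

Proper divisors of 469: sum = 1 + 7 + 67 = 75
Since 75 < 469, 469 is deficient.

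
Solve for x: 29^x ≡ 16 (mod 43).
18

Baby-step giant-step with step n = ⌈√43⌉ = 7.
Baby steps 29^j mod 43 (j:value) for j=0..6: 0:1, 1:29, 2:24, 3:8, 4:17, 5:20, 6:21.
Giant-step multiplier: 29^(-7) ≡ 29^(42-7) = 29^35 ≡ 37 (mod 43).
Giant steps γ_i = 16·37^i mod 43: γ_0=16, γ_1=33, γ_2=17 (in table at j=4).
x = i·n + j = 2·7 + 4 = 18.
Check: 29^18 ≡ 16 (mod 43).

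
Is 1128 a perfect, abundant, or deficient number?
abundant

Proper divisors of 1128: sum = 1 + 2 + 3 + 4 + 6 + 8 + 12 + 24 + 47 + 94 + 141 + 188 + 282 + 376 + 564 = 1752
Since 1752 > 1128, 1128 is abundant.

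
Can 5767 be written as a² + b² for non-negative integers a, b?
Not possible

Factorization: 5767 = 73 × 79
By Fermat: n is sum of two squares iff every prime p ≡ 3 (mod 4) appears to even power.
Prime(s) ≡ 3 (mod 4) with odd exponent: [(79, 1)]
Therefore 5767 cannot be expressed as a² + b².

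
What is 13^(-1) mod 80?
37

gcd(13, 80) = 1, so the inverse exists.
Extended Euclidean algorithm on (80, 13):
80 = 6 × 13 + 2  ⟹  2 = (1)·80 + (-6)·13
13 = 6 × 2 + 1  ⟹  1 = (-6)·80 + (37)·13
So (37)·13 ≡ 1 (mod 80), i.e. 13^(-1) ≡ 37 (mod 80).
Check: 13 × 37 = 481 ≡ 1 (mod 80)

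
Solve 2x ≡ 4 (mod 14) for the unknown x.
x ≡ 2 (mod 7)

gcd(2, 14) = 2, which divides 4, so solutions exist.
Divide through by 2: x ≡ 2 (mod 7).
The coefficient of x is now 1, so x ≡ 2 (mod 7).
Check: 2 × 2 = 4 ≡ 4 (mod 14).
x ≡ 2 (mod 7), giving 2 solutions mod 14.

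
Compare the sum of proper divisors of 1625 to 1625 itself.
deficient

Proper divisors of 1625: sum = 1 + 5 + 13 + 25 + 65 + 125 + 325 = 559
Since 559 < 1625, 1625 is deficient.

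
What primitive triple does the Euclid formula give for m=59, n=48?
(1177, 5664, 5785)

Euclid's formula: a = m² - n², b = 2mn, c = m² + n²
m = 59, n = 48
a = 59² - 48² = 3481 - 2304 = 1177
b = 2 × 59 × 48 = 5664
c = 59² + 48² = 3481 + 2304 = 5785
Verification: 1177² + 5664² = 1385329 + 32080896 = 33466225 = 5785² ✓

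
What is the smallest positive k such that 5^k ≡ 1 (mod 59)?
29

59 is prime, so ord(5) divides φ(59) = 58.
Divisors of 58: 1, 2, 29, 58.
Repeated squaring: 5^1 ≡ 5, 5^2 ≡ 25, 5^4 ≡ 35, 5^8 ≡ 45, 5^16 ≡ 19, 5^32 ≡ 7 (mod 59).
Test 5^d mod 59 for each divisor d in increasing order:
5^1 ≡ 5
5^2 ≡ 25
5^29 = 5^16·5^8·5^4·5^1 ≡ 1  ← first divisor giving 1
The order is 29.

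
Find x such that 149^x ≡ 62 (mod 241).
73

Baby-step giant-step with step n = ⌈√241⌉ = 16.
Baby steps 149^j mod 241 (j:value) for j=0..15: 0:1, 1:149, 2:29, 3:224, 4:118, 5:230, 6:48, 7:163, 8:187, 9:148, 10:121, 11:195, 12:135, 13:112, 14:59, 15:115.
Giant-step multiplier: 149^(-16) ≡ 149^(240-16) = 149^224 ≡ 231 (mod 241).
Giant steps γ_i = 62·231^i mod 241: γ_0=62, γ_1=103, γ_2=175, γ_3=178, γ_4=148 (in table at j=9).
x = i·n + j = 4·16 + 9 = 73.
Check: 149^73 ≡ 62 (mod 241).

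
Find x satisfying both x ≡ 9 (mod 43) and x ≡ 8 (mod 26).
138

Using Chinese Remainder Theorem:
M = 43 × 26 = 1118
M1 = 26, M2 = 43
y1 = 26^(-1) mod 43 = 5
y2 = 43^(-1) mod 26 = 23
x = (9×26×5 + 8×43×23) mod 1118 = 138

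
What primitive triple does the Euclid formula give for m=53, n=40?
(1209, 4240, 4409)

Euclid's formula: a = m² - n², b = 2mn, c = m² + n²
m = 53, n = 40
a = 53² - 40² = 2809 - 1600 = 1209
b = 2 × 53 × 40 = 4240
c = 53² + 40² = 2809 + 1600 = 4409
Verification: 1209² + 4240² = 1461681 + 17977600 = 19439281 = 4409² ✓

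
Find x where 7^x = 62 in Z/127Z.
58

Baby-step giant-step with step n = ⌈√127⌉ = 12.
Baby steps 7^j mod 127 (j:value) for j=0..11: 0:1, 1:7, 2:49, 3:89, 4:115, 5:43, 6:47, 7:75, 8:17, 9:119, 10:71, 11:116.
Giant-step multiplier: 7^(-12) ≡ 7^(126-12) = 7^114 ≡ 94 (mod 127).
Giant steps γ_i = 62·94^i mod 127: γ_0=62, γ_1=113, γ_2=81, γ_3=121, γ_4=71 (in table at j=10).
x = i·n + j = 4·12 + 10 = 58.
Check: 7^58 ≡ 62 (mod 127).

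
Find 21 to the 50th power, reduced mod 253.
133

Repeated squaring. Binary of 50 = 110010.
21^1 ≡ 21 (mod 253); 21^2 ≡ 188 (mod 253); 21^4 ≡ 177 (mod 253); 21^8 ≡ 210 (mod 253); 21^16 ≡ 78 (mod 253); 21^32 ≡ 12 (mod 253)
21^50 = 21^2 × 21^16 × 21^32 ≡ 133 (mod 253)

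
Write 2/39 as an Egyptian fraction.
1/20 + 1/780

Greedy algorithm:
2/39: ceiling(39/2) = 20, use 1/20
1/780: ceiling(780/1) = 780, use 1/780
Result: 2/39 = 1/20 + 1/780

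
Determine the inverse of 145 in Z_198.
127

gcd(145, 198) = 1, so the inverse exists.
Extended Euclidean algorithm on (198, 145):
198 = 1 × 145 + 53  ⟹  53 = (1)·198 + (-1)·145
145 = 2 × 53 + 39  ⟹  39 = (-2)·198 + (3)·145
53 = 1 × 39 + 14  ⟹  14 = (3)·198 + (-4)·145
39 = 2 × 14 + 11  ⟹  11 = (-8)·198 + (11)·145
14 = 1 × 11 + 3  ⟹  3 = (11)·198 + (-15)·145
11 = 3 × 3 + 2  ⟹  2 = (-41)·198 + (56)·145
3 = 1 × 2 + 1  ⟹  1 = (52)·198 + (-71)·145
So (-71)·145 ≡ 1 (mod 198), i.e. 145^(-1) ≡ -71 ≡ 127 (mod 198).
Check: 145 × 127 = 18415 ≡ 1 (mod 198)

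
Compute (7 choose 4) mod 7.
0

Using Lucas' theorem:
Write n=7 and k=4 in base 7:
n in base 7: [1, 0]
k in base 7: [0, 4]
C(7,4) mod 7 = ∏ C(n_i, k_i) mod 7
Digit binomials (mod 7): C(1,0) = 1; C(0,4) = 0 (k_i > n_i)
Product: 1 × 0 = 0 ≡ 0 (mod 7)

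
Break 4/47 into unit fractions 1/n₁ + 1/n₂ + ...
1/12 + 1/564

Greedy algorithm:
4/47: ceiling(47/4) = 12, use 1/12
1/564: ceiling(564/1) = 564, use 1/564
Result: 4/47 = 1/12 + 1/564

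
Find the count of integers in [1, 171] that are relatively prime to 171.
108

171 = 3^2 × 19
φ(n) = n × ∏(1 - 1/p) for each prime p dividing n
φ(171) = 171 × (1 - 1/3) × (1 - 1/19) = 108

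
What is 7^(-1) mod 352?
151

gcd(7, 352) = 1, so the inverse exists.
Extended Euclidean algorithm on (352, 7):
352 = 50 × 7 + 2  ⟹  2 = (1)·352 + (-50)·7
7 = 3 × 2 + 1  ⟹  1 = (-3)·352 + (151)·7
So (151)·7 ≡ 1 (mod 352), i.e. 7^(-1) ≡ 151 (mod 352).
Check: 7 × 151 = 1057 ≡ 1 (mod 352)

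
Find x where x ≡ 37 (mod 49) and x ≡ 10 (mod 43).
870

Using Chinese Remainder Theorem:
M = 49 × 43 = 2107
M1 = 43, M2 = 49
y1 = 43^(-1) mod 49 = 8
y2 = 49^(-1) mod 43 = 36
x = (37×43×8 + 10×49×36) mod 2107 = 870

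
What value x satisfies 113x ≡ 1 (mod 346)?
49

gcd(113, 346) = 1, so the inverse exists.
Extended Euclidean algorithm on (346, 113):
346 = 3 × 113 + 7  ⟹  7 = (1)·346 + (-3)·113
113 = 16 × 7 + 1  ⟹  1 = (-16)·346 + (49)·113
So (49)·113 ≡ 1 (mod 346), i.e. 113^(-1) ≡ 49 (mod 346).
Check: 113 × 49 = 5537 ≡ 1 (mod 346)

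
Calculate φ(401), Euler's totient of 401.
400

401 = 401
φ(n) = n × ∏(1 - 1/p) for each prime p dividing n
φ(401) = 401 × (1 - 1/401) = 400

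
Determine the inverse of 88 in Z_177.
175

gcd(88, 177) = 1, so the inverse exists.
Extended Euclidean algorithm on (177, 88):
177 = 2 × 88 + 1  ⟹  1 = (1)·177 + (-2)·88
So (-2)·88 ≡ 1 (mod 177), i.e. 88^(-1) ≡ -2 ≡ 175 (mod 177).
Check: 88 × 175 = 15400 ≡ 1 (mod 177)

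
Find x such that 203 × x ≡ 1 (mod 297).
218

gcd(203, 297) = 1, so the inverse exists.
Extended Euclidean algorithm on (297, 203):
297 = 1 × 203 + 94  ⟹  94 = (1)·297 + (-1)·203
203 = 2 × 94 + 15  ⟹  15 = (-2)·297 + (3)·203
94 = 6 × 15 + 4  ⟹  4 = (13)·297 + (-19)·203
15 = 3 × 4 + 3  ⟹  3 = (-41)·297 + (60)·203
4 = 1 × 3 + 1  ⟹  1 = (54)·297 + (-79)·203
So (-79)·203 ≡ 1 (mod 297), i.e. 203^(-1) ≡ -79 ≡ 218 (mod 297).
Check: 203 × 218 = 44254 ≡ 1 (mod 297)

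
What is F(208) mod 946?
703

Matrix identity: Q^n = [[F_(n+1), F_n], [F_n, F_(n-1)]] with Q = [[1,1],[1,0]].
n = 208 = 11010000₂. Square-and-multiply, entries mod 946:
Q^1 = [[1,1],[1,0]]
Q^3 = (Q^1)²·Q = [[3,2],[2,1]]
Q^6 = (Q^3)² = [[13,8],[8,5]]
Q^13 = (Q^6)²·Q = [[377,233],[233,144]]
Q^26 = (Q^13)² = [[596,305],[305,291]]
Q^52 = (Q^26)² = [[783,925],[925,804]]
Q^104 = (Q^52)² = [[522,729],[729,739]]
Q^208 = (Q^104)² = [[771,703],[703,68]]
F_208 mod 946 = Q^208[0][1] = 703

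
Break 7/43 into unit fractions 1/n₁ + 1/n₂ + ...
1/7 + 1/51 + 1/3071 + 1/11785731 + 1/185204595153417

Greedy algorithm:
7/43: ceiling(43/7) = 7, use 1/7
6/301: ceiling(301/6) = 51, use 1/51
5/15351: ceiling(15351/5) = 3071, use 1/3071
4/47142921: ceiling(47142921/4) = 11785731, use 1/11785731
1/185204595153417: ceiling(185204595153417/1) = 185204595153417, use 1/185204595153417
Result: 7/43 = 1/7 + 1/51 + 1/3071 + 1/11785731 + 1/185204595153417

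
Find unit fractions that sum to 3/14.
1/5 + 1/70

Greedy algorithm:
3/14: ceiling(14/3) = 5, use 1/5
1/70: ceiling(70/1) = 70, use 1/70
Result: 3/14 = 1/5 + 1/70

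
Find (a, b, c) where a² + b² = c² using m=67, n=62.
(645, 8308, 8333)

Euclid's formula: a = m² - n², b = 2mn, c = m² + n²
m = 67, n = 62
a = 67² - 62² = 4489 - 3844 = 645
b = 2 × 67 × 62 = 8308
c = 67² + 62² = 4489 + 3844 = 8333
Verification: 645² + 8308² = 416025 + 69022864 = 69438889 = 8333² ✓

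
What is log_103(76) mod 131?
9

Baby-step giant-step with step n = ⌈√131⌉ = 12.
Baby steps 103^j mod 131 (j:value) for j=0..11: 0:1, 1:103, 2:129, 3:56, 4:4, 5:19, 6:123, 7:93, 8:16, 9:76, 10:99, 11:110.
h = 76 is already in the table at j=9, so x = 9.
Check: 103^9 ≡ 76 (mod 131).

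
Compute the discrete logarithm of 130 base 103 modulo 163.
85

Baby-step giant-step with step n = ⌈√163⌉ = 13.
Baby steps 103^j mod 163 (j:value) for j=0..12: 0:1, 1:103, 2:14, 3:138, 4:33, 5:139, 6:136, 7:153, 8:111, 9:23, 10:87, 11:159, 12:77.
Giant-step multiplier: 103^(-13) ≡ 103^(162-13) = 103^149 ≡ 32 (mod 163).
Giant steps γ_i = 130·32^i mod 163: γ_0=130, γ_1=85, γ_2=112, γ_3=161, γ_4=99, γ_5=71, γ_6=153 (in table at j=7).
x = i·n + j = 6·13 + 7 = 85.
Check: 103^85 ≡ 130 (mod 163).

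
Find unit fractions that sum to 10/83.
1/9 + 1/107 + 1/39965 + 1/3194362485

Greedy algorithm:
10/83: ceiling(83/10) = 9, use 1/9
7/747: ceiling(747/7) = 107, use 1/107
2/79929: ceiling(79929/2) = 39965, use 1/39965
1/3194362485: ceiling(3194362485/1) = 3194362485, use 1/3194362485
Result: 10/83 = 1/9 + 1/107 + 1/39965 + 1/3194362485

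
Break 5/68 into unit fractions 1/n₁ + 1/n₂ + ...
1/14 + 1/476

Greedy algorithm:
5/68: ceiling(68/5) = 14, use 1/14
1/476: ceiling(476/1) = 476, use 1/476
Result: 5/68 = 1/14 + 1/476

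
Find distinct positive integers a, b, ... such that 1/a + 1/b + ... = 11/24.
1/3 + 1/8

Greedy algorithm:
11/24: ceiling(24/11) = 3, use 1/3
1/8: ceiling(8/1) = 8, use 1/8
Result: 11/24 = 1/3 + 1/8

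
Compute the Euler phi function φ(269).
268

269 = 269
φ(n) = n × ∏(1 - 1/p) for each prime p dividing n
φ(269) = 269 × (1 - 1/269) = 268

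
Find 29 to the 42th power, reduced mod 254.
19

Repeated squaring. Binary of 42 = 101010.
29^1 ≡ 29 (mod 254); 29^2 ≡ 79 (mod 254); 29^4 ≡ 145 (mod 254); 29^8 ≡ 197 (mod 254); 29^16 ≡ 201 (mod 254); 29^32 ≡ 15 (mod 254)
29^42 = 29^2 × 29^8 × 29^32 ≡ 19 (mod 254)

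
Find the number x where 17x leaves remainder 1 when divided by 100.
53

gcd(17, 100) = 1, so the inverse exists.
Extended Euclidean algorithm on (100, 17):
100 = 5 × 17 + 15  ⟹  15 = (1)·100 + (-5)·17
17 = 1 × 15 + 2  ⟹  2 = (-1)·100 + (6)·17
15 = 7 × 2 + 1  ⟹  1 = (8)·100 + (-47)·17
So (-47)·17 ≡ 1 (mod 100), i.e. 17^(-1) ≡ -47 ≡ 53 (mod 100).
Check: 17 × 53 = 901 ≡ 1 (mod 100)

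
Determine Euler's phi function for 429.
240

429 = 3 × 11 × 13
φ(n) = n × ∏(1 - 1/p) for each prime p dividing n
φ(429) = 429 × (1 - 1/3) × (1 - 1/11) × (1 - 1/13) = 240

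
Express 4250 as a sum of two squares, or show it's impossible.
5² + 65² (a=5, b=65)

Factorization: 4250 = 2 × 5^3 × 17
By Fermat: n is sum of two squares iff every prime p ≡ 3 (mod 4) appears to even power.
All primes ≡ 3 (mod 4) appear to even power.
Search a = 0, 1, 2, … for 4250 - a² a perfect square: first hit at a = 5: 4250 - 25 = 4225 = 65².
4250 = 5² + 65² = 25 + 4225 ✓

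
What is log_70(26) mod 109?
80

Baby-step giant-step with step n = ⌈√109⌉ = 11.
Baby steps 70^j mod 109 (j:value) for j=0..10: 0:1, 1:70, 2:104, 3:86, 4:25, 5:6, 6:93, 7:79, 8:80, 9:41, 10:36.
Giant-step multiplier: 70^(-11) ≡ 70^(108-11) = 70^97 ≡ 42 (mod 109).
Giant steps γ_i = 26·42^i mod 109: γ_0=26, γ_1=2, γ_2=84, γ_3=40, γ_4=45, γ_5=37, γ_6=28, γ_7=86 (in table at j=3).
x = i·n + j = 7·11 + 3 = 80.
Check: 70^80 ≡ 26 (mod 109).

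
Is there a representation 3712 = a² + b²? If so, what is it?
24² + 56² (a=24, b=56)

Factorization: 3712 = 2^7 × 29
By Fermat: n is sum of two squares iff every prime p ≡ 3 (mod 4) appears to even power.
All primes ≡ 3 (mod 4) appear to even power.
Search a = 0, 1, 2, … for 3712 - a² a perfect square: first hit at a = 24: 3712 - 576 = 3136 = 56².
3712 = 24² + 56² = 576 + 3136 ✓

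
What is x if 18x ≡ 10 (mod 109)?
x ≡ 49 (mod 109)

gcd(18, 109) = 1, which divides 10, so solutions exist.
Find 18^(-1) mod 109 by the extended Euclidean algorithm:
109 = 6 × 18 + 1  ⟹  1 = (1)·109 + (-6)·18
So (-6)·18 ≡ 1 (mod 109), i.e. 18^(-1) ≡ -6 ≡ 103 (mod 109).
x ≡ 103 × 10 = 1030 ≡ 49 (mod 109).
Check: 18 × 49 = 882 ≡ 10 (mod 109).
Unique solution: x ≡ 49 (mod 109)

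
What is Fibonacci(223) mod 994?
659

Matrix identity: Q^n = [[F_(n+1), F_n], [F_n, F_(n-1)]] with Q = [[1,1],[1,0]].
n = 223 = 11011111₂. Square-and-multiply, entries mod 994:
Q^1 = [[1,1],[1,0]]
Q^3 = (Q^1)²·Q = [[3,2],[2,1]]
Q^6 = (Q^3)² = [[13,8],[8,5]]
Q^13 = (Q^6)²·Q = [[377,233],[233,144]]
Q^27 = (Q^13)²·Q = [[725,600],[600,125]]
Q^55 = (Q^27)²·Q = [[49,965],[965,78]]
Q^111 = (Q^55)²·Q = [[553,260],[260,293]]
Q^223 = (Q^111)²·Q = [[945,659],[659,286]]
F_223 mod 994 = Q^223[0][1] = 659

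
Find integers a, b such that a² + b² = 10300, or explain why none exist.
Not possible

Factorization: 10300 = 2^2 × 5^2 × 103
By Fermat: n is sum of two squares iff every prime p ≡ 3 (mod 4) appears to even power.
Prime(s) ≡ 3 (mod 4) with odd exponent: [(103, 1)]
Therefore 10300 cannot be expressed as a² + b².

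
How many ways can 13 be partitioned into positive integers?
101

p(n) counts ways to write n as a sum of positive integers (order ignored).
Euler's pentagonal recurrence: p(k) = p(k-1) + p(k-2) - p(k-5) - p(k-7) + p(k-12) + p(k-15) - ... (offsets j(3j∓1)/2, signs ++--, p(0)=1, p(<0)=0).
DP table for k = 0..12: p(0)=1, p(1)=1, p(2)=2, p(3)=3, p(4)=5, p(5)=7, p(6)=11, p(7)=15, p(8)=22, p(9)=30, p(10)=42, p(11)=56, p(12)=77.
Final step: p(13) = p(12) + p(11) - p(8) - p(6) + p(1)
= 77 + 56 - 22 - 11 + 1
= 101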